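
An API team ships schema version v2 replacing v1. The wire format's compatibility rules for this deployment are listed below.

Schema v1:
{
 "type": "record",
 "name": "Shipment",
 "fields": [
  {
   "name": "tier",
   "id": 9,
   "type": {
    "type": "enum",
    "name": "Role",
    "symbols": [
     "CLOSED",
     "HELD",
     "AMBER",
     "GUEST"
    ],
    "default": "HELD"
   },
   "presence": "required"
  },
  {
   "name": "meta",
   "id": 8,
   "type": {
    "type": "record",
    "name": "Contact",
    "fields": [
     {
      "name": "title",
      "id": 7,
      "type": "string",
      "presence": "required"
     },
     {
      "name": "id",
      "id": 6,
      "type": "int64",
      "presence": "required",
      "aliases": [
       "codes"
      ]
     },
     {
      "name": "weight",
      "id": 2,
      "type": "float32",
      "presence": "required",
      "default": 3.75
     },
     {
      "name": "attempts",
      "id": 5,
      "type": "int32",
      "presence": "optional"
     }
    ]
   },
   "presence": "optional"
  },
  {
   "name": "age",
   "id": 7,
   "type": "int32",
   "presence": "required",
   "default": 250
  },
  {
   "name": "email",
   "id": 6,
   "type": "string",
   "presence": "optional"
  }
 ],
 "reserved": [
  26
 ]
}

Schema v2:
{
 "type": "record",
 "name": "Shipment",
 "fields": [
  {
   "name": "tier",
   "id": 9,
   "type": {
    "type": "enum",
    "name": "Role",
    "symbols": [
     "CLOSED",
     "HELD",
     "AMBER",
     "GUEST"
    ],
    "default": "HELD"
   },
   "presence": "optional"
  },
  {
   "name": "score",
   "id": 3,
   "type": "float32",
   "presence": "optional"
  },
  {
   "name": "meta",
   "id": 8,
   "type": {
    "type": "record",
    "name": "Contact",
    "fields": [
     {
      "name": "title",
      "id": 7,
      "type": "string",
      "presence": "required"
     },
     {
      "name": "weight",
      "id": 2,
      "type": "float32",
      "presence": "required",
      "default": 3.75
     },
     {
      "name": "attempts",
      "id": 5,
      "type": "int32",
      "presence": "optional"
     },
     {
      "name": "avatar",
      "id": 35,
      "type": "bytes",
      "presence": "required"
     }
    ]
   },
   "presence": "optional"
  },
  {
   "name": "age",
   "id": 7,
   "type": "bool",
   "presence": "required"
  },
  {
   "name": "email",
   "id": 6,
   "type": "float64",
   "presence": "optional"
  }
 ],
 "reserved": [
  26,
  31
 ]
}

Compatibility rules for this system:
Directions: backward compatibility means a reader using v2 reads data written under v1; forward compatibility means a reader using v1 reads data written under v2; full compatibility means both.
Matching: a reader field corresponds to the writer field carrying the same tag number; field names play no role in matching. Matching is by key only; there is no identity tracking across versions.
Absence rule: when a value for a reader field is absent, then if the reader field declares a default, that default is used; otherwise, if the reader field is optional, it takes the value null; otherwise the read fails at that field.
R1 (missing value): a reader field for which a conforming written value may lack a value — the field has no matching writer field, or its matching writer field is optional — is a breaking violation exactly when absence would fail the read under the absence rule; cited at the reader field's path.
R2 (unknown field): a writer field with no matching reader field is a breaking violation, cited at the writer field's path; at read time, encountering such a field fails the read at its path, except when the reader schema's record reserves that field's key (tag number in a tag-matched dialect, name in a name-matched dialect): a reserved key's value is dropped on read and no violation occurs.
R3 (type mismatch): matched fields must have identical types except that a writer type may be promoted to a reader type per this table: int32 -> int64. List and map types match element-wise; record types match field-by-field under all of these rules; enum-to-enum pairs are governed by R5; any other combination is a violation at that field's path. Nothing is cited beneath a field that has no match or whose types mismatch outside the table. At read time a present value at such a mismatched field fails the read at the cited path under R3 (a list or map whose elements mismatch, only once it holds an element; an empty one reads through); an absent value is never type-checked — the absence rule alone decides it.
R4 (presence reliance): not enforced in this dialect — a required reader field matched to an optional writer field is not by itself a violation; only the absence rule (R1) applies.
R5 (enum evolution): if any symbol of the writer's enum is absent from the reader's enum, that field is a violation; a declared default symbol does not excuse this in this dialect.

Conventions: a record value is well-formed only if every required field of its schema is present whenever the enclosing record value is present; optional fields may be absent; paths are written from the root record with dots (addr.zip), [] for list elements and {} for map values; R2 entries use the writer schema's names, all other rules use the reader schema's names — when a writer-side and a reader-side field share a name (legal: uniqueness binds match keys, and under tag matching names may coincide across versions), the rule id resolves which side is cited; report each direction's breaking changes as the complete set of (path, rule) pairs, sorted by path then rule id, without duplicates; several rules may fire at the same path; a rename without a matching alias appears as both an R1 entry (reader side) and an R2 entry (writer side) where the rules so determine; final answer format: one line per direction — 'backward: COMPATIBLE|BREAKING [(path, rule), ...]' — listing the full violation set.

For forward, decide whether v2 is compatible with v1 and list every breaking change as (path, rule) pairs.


the writer's type comes first in each Shipment pair
checking forward for Shipment: reader v1 against writer v2:
  Role -> Role, writer optional: tier aligns to tier
  Contact -> Contact, writer optional: meta aligns to meta
  bool -> int32, writer required: age aligns to age
  float64 -> string, writer optional: email aligns to email
  writer field score has no reader counterpart
  string -> string, writer required: meta.title aligns to meta.title
  no writer field matches reader meta.id
  float32 -> float32, writer required: meta.weight aligns to meta.weight
  int32 -> int32, writer optional: meta.attempts aligns to meta.attempts
  writer field meta.avatar has no reader counterpart
  breaking: (age, R3)
  breaking: (email, R3)
  breaking: (meta.avatar, R2)
  breaking: (meta.id, R1)
  breaking: (score, R2)
  breaking: (tier, R1)
  => 6 violation(s): forward is BREAKING for Shipment

forward: BREAKING [(age, R3), (email, R3), (meta.avatar, R2), (meta.id, R1), (score, R2), (tier, R1)]


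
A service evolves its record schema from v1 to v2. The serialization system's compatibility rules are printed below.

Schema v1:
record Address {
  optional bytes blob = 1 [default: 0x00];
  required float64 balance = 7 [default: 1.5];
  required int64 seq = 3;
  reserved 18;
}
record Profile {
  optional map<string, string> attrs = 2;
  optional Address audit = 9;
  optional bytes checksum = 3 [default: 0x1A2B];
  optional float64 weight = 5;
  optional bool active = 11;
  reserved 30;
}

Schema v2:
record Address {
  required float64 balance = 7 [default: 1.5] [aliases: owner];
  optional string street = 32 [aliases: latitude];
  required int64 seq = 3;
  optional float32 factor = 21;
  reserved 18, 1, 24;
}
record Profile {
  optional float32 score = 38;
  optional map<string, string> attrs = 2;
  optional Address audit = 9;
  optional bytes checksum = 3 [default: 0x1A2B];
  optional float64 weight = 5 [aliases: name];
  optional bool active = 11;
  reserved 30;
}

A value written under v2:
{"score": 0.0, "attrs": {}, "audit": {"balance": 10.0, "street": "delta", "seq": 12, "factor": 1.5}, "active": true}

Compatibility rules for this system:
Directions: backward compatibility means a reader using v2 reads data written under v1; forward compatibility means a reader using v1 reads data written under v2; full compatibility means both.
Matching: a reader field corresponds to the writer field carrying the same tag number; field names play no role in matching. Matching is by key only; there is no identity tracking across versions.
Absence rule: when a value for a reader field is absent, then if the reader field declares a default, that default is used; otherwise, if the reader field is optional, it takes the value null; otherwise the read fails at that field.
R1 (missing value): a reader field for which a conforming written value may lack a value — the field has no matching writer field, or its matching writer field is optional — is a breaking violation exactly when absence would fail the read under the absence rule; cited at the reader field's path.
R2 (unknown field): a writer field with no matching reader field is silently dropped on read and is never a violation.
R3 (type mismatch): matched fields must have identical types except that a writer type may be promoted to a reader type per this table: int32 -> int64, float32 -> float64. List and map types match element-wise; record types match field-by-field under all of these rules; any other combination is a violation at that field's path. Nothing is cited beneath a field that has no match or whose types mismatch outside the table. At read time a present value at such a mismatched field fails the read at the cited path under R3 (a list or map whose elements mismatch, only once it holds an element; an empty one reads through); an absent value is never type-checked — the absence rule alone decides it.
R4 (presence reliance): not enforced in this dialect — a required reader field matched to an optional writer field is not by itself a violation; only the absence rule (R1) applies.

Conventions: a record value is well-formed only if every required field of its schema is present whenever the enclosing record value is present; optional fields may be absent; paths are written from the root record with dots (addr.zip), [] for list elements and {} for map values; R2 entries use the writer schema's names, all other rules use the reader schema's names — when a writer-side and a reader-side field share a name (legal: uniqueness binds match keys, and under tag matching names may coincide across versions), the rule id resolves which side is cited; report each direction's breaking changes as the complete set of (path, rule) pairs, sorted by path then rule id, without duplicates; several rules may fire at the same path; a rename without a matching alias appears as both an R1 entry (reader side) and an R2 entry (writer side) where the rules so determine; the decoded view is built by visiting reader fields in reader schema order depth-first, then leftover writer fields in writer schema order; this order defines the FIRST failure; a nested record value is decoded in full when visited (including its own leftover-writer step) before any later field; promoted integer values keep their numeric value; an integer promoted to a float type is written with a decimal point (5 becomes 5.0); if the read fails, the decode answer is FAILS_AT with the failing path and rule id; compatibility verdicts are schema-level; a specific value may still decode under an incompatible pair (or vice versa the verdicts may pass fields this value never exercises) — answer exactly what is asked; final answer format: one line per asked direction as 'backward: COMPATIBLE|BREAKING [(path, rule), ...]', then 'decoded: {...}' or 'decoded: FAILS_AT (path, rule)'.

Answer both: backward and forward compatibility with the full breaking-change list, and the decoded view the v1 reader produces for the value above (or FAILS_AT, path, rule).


the writer's type comes first in each Profile pair
backward on Profile — v2 reading data written by v1:
  score: no writer match
  attrs: map<string, string> -> map<string, string>, writer optional; from attrs
  audit: Address -> Address, writer optional; from audit
  checksum: bytes -> bytes, writer optional; from checksum
  weight: float64 -> float64, writer optional; from weight
  active: bool -> bool, writer optional; from active
  audit.balance: float64 -> float64, writer required; from audit.balance
  audit.street: no writer match
  audit.seq: int64 -> int64, writer required; from audit.seq
  audit.factor: no writer match
  writer audit.blob: unknown to reader
  => backward: COMPATIBLE
forward on Profile — v1 reading data written by v2:
  attrs: map<string, string> -> map<string, string>, writer optional; from attrs
  audit: Address -> Address, writer optional; from audit
  checksum: bytes -> bytes, writer optional; from checksum
  weight: float64 -> float64, writer optional; from weight
  active: bool -> bool, writer optional; from active
  writer score: unknown to reader
  audit.blob: no writer match
  audit.balance: float64 -> float64, writer required; from audit.balance
  audit.seq: int64 -> int64, writer required; from audit.seq
  writer audit.street: unknown to reader
  writer audit.factor: unknown to reader
  => forward: COMPATIBLE
decode (reader v1):
  attrs := {}
  audit.blob := 0x00 (absent -> default)
  audit.balance := 10.0
  audit.seq := 12
  writer audit.street: unknown -> dropped
  writer audit.factor: unknown -> dropped
  checksum := 0x1A2B (absent -> default)
  weight := null (absent, optional -> null)
  active := true
  writer score: unknown -> dropped
  => decoded: {"attrs": {}, "audit": {"blob": 0x00, "balance": 10.0, "seq": 12}, "checksum": 0x1A2B, "weight": null, "active": true}

backward: COMPATIBLE []; forward: COMPATIBLE []; decoded: {"attrs": {}, "audit": {"blob": 0x00, "balance": 10.0, "seq": 12}, "checksum": 0x1A2B, "weight": null, "active": true}


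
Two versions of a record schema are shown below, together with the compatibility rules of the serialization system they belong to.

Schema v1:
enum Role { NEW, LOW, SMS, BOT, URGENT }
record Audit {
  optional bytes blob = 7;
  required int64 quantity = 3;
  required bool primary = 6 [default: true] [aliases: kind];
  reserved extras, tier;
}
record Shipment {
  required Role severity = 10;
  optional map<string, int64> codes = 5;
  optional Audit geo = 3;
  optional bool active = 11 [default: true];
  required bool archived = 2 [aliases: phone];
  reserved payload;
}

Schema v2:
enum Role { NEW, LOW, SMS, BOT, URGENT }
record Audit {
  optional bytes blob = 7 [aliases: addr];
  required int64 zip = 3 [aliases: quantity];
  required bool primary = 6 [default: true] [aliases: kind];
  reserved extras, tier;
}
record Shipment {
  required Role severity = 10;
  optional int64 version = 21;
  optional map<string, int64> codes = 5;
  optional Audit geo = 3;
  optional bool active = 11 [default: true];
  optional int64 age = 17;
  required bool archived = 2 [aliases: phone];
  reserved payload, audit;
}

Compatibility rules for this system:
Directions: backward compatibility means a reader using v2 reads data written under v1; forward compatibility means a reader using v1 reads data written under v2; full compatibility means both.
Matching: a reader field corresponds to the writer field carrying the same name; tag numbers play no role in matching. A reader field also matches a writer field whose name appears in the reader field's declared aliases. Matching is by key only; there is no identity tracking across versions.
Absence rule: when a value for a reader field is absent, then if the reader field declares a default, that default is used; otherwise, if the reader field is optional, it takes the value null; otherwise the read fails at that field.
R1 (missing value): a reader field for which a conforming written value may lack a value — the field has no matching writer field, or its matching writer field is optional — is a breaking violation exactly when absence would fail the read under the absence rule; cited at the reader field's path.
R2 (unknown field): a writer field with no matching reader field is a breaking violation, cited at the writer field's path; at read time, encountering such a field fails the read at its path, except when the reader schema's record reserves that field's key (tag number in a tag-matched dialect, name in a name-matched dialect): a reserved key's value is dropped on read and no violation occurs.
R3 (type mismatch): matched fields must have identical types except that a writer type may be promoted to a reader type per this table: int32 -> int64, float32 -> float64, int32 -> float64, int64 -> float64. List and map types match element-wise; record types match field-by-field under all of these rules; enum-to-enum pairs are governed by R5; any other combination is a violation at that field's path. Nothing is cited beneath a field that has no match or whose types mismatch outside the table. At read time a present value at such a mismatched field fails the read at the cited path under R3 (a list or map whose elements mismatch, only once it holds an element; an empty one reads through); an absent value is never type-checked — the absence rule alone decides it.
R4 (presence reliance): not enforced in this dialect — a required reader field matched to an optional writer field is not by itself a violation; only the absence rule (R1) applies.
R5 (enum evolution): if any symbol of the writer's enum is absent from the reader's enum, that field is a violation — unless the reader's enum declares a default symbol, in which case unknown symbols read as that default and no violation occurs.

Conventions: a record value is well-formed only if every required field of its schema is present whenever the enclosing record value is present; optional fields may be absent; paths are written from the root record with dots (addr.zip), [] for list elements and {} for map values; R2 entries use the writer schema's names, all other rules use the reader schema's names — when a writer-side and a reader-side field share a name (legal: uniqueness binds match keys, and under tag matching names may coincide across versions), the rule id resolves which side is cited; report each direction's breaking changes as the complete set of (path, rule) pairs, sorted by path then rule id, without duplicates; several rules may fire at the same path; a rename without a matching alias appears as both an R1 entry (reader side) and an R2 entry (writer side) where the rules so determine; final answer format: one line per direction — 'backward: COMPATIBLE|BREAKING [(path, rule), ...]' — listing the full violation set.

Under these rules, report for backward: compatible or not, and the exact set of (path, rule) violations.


the writer's type comes first in each Shipment pair
checking backward for Shipment: reader v2 against writer v1:
  Role -> Role, writer required: severity aligns to severity
  version: no writer match
  map<string, int64> -> map<string, int64>, writer optional: codes aligns to codes
  Audit -> Audit, writer optional: geo aligns to geo
  bool -> bool, writer optional: active aligns to active
  age: no writer match
  bool -> bool, writer required: archived aligns to archived
  bytes -> bytes, writer optional: geo.blob aligns to geo.blob
  int64 -> int64, writer required: geo.zip aligns to geo.quantity
  bool -> bool, writer required: geo.primary aligns to geo.primary
  => backward: COMPATIBLE
remaining Shipment differences; none change what is asked:
  renamed field quantity to zip in record Audit (alias quantity declared on the renamed field) -> affects forward compatibility only, which is not asked
  added field version to record Shipment: optional int64, tag 21 (in v2 it sits immediately before codes) -> affects forward compatibility only, which is not asked
  added field age to record Shipment: optional int64, tag 17 (in v2 it sits immediately before archived) -> affects forward compatibility only, which is not asked

backward: COMPATIBLE []


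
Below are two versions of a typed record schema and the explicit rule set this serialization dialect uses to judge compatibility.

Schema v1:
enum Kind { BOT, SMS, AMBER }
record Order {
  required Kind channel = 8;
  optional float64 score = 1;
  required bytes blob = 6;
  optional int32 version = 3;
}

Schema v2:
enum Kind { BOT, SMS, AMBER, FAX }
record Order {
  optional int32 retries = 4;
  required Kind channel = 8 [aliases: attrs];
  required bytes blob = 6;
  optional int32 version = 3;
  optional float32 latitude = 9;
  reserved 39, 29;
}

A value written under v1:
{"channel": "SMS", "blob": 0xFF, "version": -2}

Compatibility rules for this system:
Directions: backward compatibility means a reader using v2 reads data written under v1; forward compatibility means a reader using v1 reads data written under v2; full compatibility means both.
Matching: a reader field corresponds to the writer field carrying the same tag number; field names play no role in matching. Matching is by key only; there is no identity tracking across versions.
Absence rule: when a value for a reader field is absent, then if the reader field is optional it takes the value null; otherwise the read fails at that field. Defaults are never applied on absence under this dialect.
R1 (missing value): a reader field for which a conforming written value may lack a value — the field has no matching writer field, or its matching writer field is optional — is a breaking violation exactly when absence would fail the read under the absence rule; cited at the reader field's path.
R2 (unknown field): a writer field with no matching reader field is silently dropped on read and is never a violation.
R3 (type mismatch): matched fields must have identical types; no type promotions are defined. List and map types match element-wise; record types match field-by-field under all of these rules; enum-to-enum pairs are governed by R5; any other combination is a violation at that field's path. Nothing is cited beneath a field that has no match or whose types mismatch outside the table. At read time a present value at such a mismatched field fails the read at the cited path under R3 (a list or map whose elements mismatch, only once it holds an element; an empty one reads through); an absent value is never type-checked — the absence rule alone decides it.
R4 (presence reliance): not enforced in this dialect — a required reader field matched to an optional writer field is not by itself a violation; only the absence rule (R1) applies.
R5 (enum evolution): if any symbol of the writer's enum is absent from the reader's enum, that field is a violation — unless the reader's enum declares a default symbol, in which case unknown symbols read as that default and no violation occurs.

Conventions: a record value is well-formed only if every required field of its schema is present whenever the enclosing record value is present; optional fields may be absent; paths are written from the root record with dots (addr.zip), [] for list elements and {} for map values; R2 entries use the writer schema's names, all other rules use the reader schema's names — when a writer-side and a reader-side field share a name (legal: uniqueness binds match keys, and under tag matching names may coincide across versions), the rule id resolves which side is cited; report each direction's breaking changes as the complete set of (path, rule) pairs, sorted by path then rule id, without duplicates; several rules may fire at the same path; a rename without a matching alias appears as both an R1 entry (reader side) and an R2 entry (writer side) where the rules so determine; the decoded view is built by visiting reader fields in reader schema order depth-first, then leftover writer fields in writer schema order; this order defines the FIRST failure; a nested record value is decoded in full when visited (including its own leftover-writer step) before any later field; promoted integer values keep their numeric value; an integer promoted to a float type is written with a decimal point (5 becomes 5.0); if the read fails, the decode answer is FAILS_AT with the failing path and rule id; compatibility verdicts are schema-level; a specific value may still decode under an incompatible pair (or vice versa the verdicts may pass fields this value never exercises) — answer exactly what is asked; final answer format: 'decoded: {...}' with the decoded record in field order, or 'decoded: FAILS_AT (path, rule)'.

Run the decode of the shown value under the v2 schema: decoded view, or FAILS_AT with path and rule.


decoded: {"retries": null, "channel": "SMS", "blob": 0xFF, "version": -2, "latitude": null}

the writer's type comes first in each Order pair
migrating the Order value to v2:
  retries := null (not supplied -> null)
  channel := "SMS"
  blob := 0xFF
  version := -2
  latitude := null (not supplied -> null)
  => decoded: {"retries": null, "channel": "SMS", "blob": 0xFF, "version": -2, "latitude": null}
remaining Order differences; none change what is asked:
  enum Kind (field channel in record Order): symbol FAX added -> matters for Order compatibility verdicts, not for this value's decode


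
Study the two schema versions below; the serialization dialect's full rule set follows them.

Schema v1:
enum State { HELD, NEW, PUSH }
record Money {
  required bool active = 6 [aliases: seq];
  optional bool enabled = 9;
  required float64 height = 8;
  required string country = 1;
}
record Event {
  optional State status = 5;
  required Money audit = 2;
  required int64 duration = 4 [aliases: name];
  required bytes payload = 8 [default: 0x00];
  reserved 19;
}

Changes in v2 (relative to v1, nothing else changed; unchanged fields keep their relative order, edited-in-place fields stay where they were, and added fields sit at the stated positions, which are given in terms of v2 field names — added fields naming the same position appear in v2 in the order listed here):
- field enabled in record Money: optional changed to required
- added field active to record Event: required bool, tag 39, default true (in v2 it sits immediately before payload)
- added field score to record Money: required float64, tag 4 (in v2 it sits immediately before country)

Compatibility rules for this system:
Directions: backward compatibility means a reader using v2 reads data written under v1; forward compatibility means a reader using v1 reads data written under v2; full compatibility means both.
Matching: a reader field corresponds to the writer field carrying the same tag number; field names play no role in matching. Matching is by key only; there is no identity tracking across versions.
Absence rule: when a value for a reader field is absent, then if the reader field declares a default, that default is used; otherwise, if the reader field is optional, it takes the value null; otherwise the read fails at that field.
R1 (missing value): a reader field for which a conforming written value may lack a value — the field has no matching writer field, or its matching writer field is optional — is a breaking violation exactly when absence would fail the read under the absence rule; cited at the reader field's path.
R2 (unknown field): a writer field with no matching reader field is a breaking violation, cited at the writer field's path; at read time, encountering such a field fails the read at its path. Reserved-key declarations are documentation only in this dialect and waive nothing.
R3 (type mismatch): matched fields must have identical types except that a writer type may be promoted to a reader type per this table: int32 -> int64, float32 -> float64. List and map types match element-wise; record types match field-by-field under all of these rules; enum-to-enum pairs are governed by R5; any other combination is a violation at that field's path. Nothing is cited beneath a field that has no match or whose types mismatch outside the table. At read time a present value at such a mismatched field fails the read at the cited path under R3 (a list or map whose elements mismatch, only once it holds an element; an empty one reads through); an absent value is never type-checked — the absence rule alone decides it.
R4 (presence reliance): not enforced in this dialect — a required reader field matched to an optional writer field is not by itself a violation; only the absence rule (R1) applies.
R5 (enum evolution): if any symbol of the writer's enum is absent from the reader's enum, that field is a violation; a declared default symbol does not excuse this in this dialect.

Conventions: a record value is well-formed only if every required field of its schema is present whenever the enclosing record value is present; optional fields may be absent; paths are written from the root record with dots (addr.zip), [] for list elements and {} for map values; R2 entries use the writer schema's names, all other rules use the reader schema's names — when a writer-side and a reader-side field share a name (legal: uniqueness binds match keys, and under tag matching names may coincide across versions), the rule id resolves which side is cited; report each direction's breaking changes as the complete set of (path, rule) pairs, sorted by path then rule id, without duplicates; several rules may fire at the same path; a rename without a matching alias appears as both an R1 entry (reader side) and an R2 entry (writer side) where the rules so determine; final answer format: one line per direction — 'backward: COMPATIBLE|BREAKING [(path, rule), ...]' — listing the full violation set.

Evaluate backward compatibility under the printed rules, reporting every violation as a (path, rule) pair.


backward: BREAKING [(audit.enabled, R1), (audit.score, R1)]

in Event below, arrows point writer -> reader
backward for Event (reader v2, writer v1):
  status: State -> State, writer optional; from status
  audit: Money -> Money, writer required; from audit
  duration: int64 -> int64, writer required; from duration
  active: no writer-side match
  payload: bytes -> bytes, writer required; from payload
  audit.active: bool -> bool, writer required; from audit.active
  audit.enabled: bool -> bool, writer optional; from audit.enabled
  audit.height: float64 -> float64, writer required; from audit.height
  audit.score: no writer-side match
  audit.country: string -> string, writer required; from audit.country
  R1 fires at audit.enabled
  R1 fires at audit.score
  => 2 violation(s): backward is BREAKING for Event
remaining Event differences; none change what is asked:
  added field active to record Event: required bool, tag 39, default true (in v2 it sits immediately before payload) -> fires only in the forward direction of Event, which is not asked here


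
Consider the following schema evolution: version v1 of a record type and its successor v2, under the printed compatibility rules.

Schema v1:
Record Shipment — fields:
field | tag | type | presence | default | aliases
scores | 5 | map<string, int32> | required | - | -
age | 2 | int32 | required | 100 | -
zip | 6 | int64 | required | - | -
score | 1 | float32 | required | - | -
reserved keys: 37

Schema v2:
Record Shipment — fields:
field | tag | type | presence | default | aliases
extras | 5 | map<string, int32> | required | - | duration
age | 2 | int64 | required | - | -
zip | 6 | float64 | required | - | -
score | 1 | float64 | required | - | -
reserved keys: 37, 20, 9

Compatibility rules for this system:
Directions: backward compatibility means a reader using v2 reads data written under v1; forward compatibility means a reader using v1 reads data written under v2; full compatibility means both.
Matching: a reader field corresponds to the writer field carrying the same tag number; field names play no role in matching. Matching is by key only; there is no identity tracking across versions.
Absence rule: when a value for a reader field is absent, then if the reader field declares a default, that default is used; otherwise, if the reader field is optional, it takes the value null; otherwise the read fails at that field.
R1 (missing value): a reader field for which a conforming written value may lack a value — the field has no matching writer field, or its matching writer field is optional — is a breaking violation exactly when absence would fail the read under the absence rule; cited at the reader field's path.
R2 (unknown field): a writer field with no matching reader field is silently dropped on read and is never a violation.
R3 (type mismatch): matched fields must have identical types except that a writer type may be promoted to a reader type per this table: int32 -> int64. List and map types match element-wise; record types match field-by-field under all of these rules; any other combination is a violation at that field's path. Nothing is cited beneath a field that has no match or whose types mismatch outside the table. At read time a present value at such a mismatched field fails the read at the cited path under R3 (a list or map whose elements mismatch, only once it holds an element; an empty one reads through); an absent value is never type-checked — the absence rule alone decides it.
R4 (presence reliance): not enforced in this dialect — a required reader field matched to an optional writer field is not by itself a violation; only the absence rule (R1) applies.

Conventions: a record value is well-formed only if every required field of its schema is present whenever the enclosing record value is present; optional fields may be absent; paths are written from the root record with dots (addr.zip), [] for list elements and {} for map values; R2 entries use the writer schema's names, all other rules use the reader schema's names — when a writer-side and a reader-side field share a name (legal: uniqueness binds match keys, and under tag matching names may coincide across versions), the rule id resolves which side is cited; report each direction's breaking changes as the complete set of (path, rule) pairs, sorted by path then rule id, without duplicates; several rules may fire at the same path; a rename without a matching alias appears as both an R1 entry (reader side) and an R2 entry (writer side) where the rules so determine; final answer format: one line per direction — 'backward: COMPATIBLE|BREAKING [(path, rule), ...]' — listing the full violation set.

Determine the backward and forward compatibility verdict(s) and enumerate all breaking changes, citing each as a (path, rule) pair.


backward: BREAKING [(score, R3), (zip, R3)]; forward: BREAKING [(age, R3), (score, R3), (zip, R3)]

the writer's type comes first in each Shipment pair
backward pass over Shipment, reader schema v2, writer schema v1:
  writer required, map<string, int32> -> map<string, int32>: reader extras maps from writer scores
  writer required, int32 -> int64: reader age maps from writer age
  writer required, int64 -> float64: reader zip maps from writer zip
  writer required, float32 -> float64: reader score maps from writer score
  breaking: (score, R3)
  breaking: (zip, R3)
  => backward verdict for Shipment: BREAKING, 2 violation(s)
forward pass over Shipment, reader schema v1, writer schema v2:
  writer required, map<string, int32> -> map<string, int32>: reader scores maps from writer extras
  writer required, int64 -> int32: reader age maps from writer age
  writer required, float64 -> int64: reader zip maps from writer zip
  writer required, float64 -> float32: reader score maps from writer score
  breaking: (age, R3)
  breaking: (score, R3)
  breaking: (zip, R3)
  => forward verdict for Shipment: BREAKING, 3 violation(s)


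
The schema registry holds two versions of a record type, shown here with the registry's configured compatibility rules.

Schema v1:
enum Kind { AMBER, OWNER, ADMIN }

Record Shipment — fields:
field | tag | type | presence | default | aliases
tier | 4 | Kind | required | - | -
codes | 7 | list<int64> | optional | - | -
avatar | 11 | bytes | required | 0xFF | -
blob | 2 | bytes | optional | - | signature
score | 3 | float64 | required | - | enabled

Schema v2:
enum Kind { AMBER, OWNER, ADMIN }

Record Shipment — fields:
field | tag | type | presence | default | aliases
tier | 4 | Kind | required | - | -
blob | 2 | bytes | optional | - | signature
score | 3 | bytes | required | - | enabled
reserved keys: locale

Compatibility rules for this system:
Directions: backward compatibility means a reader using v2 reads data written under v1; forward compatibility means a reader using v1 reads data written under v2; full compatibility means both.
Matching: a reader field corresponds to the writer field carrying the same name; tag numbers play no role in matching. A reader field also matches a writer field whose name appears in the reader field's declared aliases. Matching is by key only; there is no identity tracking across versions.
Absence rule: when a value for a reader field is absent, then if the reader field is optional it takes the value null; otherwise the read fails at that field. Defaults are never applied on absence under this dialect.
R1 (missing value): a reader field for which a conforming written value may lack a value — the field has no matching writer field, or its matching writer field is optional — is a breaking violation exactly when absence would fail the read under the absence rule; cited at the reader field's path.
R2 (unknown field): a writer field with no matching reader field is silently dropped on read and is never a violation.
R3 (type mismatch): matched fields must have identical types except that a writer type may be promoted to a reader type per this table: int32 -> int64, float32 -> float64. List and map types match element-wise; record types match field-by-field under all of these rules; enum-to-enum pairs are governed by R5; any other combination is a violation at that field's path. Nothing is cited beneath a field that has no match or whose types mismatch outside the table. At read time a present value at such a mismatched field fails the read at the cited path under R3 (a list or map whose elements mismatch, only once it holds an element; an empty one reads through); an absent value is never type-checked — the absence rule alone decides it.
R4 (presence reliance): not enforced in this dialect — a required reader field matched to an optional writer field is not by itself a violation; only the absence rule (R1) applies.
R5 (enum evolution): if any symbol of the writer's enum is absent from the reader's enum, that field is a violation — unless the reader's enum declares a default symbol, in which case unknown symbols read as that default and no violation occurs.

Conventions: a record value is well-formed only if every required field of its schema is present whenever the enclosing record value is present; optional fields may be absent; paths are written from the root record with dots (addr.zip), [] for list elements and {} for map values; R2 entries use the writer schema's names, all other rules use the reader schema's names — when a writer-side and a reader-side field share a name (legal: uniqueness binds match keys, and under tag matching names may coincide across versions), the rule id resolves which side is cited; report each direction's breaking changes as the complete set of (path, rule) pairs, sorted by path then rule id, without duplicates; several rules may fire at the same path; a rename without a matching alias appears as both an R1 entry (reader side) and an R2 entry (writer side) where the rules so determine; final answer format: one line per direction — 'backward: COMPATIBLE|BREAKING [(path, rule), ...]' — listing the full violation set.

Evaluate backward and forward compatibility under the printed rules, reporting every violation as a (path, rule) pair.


arrows below run writer -> reader for Shipment
backward pass over Shipment, reader schema v2, writer schema v1:
  writer required, Kind -> Kind: reader tier maps from writer tier
  writer optional, bytes -> bytes: reader blob maps from writer blob
  writer required, float64 -> bytes: reader score maps from writer score
  leftover writer field: codes
  leftover writer field: avatar
  violation R3 at score
  backward on Shipment therefore BREAKING (1)
forward pass over Shipment, reader schema v1, writer schema v2:
  writer required, Kind -> Kind: reader tier maps from writer tier
  no writer field matches reader codes
  no writer field matches reader avatar
  writer optional, bytes -> bytes: reader blob maps from writer blob
  writer required, bytes -> float64: reader score maps from writer score
  violation R1 at avatar
  violation R3 at score
  forward on Shipment therefore BREAKING (2)

backward: BREAKING [(score, R3)]; forward: BREAKING [(avatar, R1), (score, R3)]
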